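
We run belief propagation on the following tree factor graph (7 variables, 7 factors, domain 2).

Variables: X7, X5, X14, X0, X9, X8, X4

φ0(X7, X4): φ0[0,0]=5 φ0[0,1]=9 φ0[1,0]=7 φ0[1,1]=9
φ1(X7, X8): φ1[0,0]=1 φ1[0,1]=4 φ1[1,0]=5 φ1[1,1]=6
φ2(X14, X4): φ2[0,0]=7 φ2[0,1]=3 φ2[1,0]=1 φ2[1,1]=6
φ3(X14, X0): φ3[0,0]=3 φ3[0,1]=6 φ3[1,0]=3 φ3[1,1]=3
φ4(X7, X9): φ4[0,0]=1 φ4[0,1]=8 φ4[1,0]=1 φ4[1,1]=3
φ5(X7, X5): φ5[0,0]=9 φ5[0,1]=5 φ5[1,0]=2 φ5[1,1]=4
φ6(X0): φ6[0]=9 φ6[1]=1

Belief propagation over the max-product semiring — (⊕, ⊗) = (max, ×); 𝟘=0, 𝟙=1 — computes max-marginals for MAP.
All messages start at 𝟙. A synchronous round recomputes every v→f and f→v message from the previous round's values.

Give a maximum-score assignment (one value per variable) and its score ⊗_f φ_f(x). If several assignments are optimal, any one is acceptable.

assignment: (X7=0, X5=0, X14=1, X0=0, X9=1, X8=1, X4=1); score = 419904

init: all messages = 𝟙 over 2 values
r1 m[φ0→X7] = [9, 9]
r1 m[φ0→X4] = [7, 9]
r1 m[φ1→X7] = [4, 6]
r1 m[φ1→X8] = [5, 6]
r1 m[φ2→X14] = [7, 6]
r1 m[φ2→X4] = [7, 6]
r1 m[φ3→X14] = [6, 3]
r1 m[φ3→X0] = [3, 6]
r1 m[φ4→X7] = [8, 3]
r1 m[φ4→X9] = [1, 8]
r1 m[φ5→X7] = [9, 4]
r1 m[φ5→X5] = [9, 5]
r1 m[φ6→X0] = [9, 1]
r1 m[X7→φ0] = [1, 1]
r1 m[X7→φ1] = [1, 1]
r1 m[X7→φ4] = [1, 1]
r1 m[X7→φ5] = [1, 1]
r1 m[X5→φ5] = [1, 1]
r1 m[X14→φ2] = [1, 1]
r1 m[X14→φ3] = [1, 1]
r1 m[X0→φ3] = [1, 1]
r1 m[X0→φ6] = [1, 1]
r1 m[X9→φ4] = [1, 1]
r1 m[X8→φ1] = [1, 1]
r1 m[X4→φ0] = [1, 1]
r1 m[X4→φ2] = [1, 1]
r2 m[φ0→X7] = [9, 9]
r2 m[φ0→X4] = [7, 9]
r2 m[φ1→X7] = [4, 6]
r2 m[φ1→X8] = [5, 6]
r2 m[φ2→X14] = [7, 6]
r2 m[φ2→X4] = [7, 6]
r2 m[φ3→X14] = [6, 3]
r2 m[φ3→X0] = [3, 6]
r2 m[φ4→X7] = [8, 3]
r2 m[φ4→X9] = [1, 8]
r2 m[φ5→X7] = [9, 4]
r2 m[φ5→X5] = [9, 5]
r2 m[φ6→X0] = [9, 1]
r2 m[X7→φ0] = [288, 72]
r2 m[X7→φ1] = [648, 108]
r2 m[X7→φ4] = [324, 216]
r2 m[X7→φ5] = [288, 162]
r2 m[X5→φ5] = [1, 1]
r2 m[X14→φ2] = [6, 3]
r2 m[X14→φ3] = [7, 6]
r2 m[X0→φ3] = [9, 1]
r2 m[X0→φ6] = [3, 6]
r2 m[X9→φ4] = [1, 1]
r2 m[X8→φ1] = [1, 1]
r2 m[X4→φ0] = [7, 6]
r2 m[X4→φ2] = [7, 9]
r3 m[φ0→X7] = [54, 54]
r3 m[φ0→X4] = [1440, 2592]
r3 m[φ1→X7] = [4, 6]
r3 m[φ1→X8] = [648, 2592]
r3 m[φ2→X14] = [49, 54]
r3 m[φ2→X4] = [42, 18]
r3 m[φ3→X14] = [27, 27]
r3 m[φ3→X0] = [21, 42]
r3 m[φ4→X7] = [8, 3]
r3 m[φ4→X9] = [324, 2592]
r3 m[φ5→X7] = [9, 4]
r3 m[φ5→X5] = [2592, 1440]
r3 m[φ6→X0] = [9, 1]
r3 m[X7→φ0] = [288, 72]
r3 m[X7→φ1] = [648, 108]
r3 m[X7→φ4] = [324, 216]
r3 m[X7→φ5] = [288, 162]
r3 m[X5→φ5] = [1, 1]
r3 m[X14→φ2] = [6, 3]
r3 m[X14→φ3] = [7, 6]
r3 m[X0→φ3] = [9, 1]
r3 m[X0→φ6] = [3, 6]
r3 m[X9→φ4] = [1, 1]
r3 m[X8→φ1] = [1, 1]
r3 m[X4→φ0] = [7, 6]
r3 m[X4→φ2] = [7, 9]
r4 m[φ0→X7] = [54, 54]
r4 m[φ0→X4] = [1440, 2592]
r4 m[φ1→X7] = [4, 6]
r4 m[φ1→X8] = [648, 2592]
r4 m[φ2→X14] = [49, 54]
r4 m[φ2→X4] = [42, 18]
r4 m[φ3→X14] = [27, 27]
r4 m[φ3→X0] = [21, 42]
r4 m[φ4→X7] = [8, 3]
r4 m[φ4→X9] = [324, 2592]
r4 m[φ5→X7] = [9, 4]
r4 m[φ5→X5] = [2592, 1440]
r4 m[φ6→X0] = [9, 1]
r4 m[X7→φ0] = [288, 72]
r4 m[X7→φ1] = [3888, 648]
r4 m[X7→φ4] = [1944, 1296]
r4 m[X7→φ5] = [1728, 972]
r4 m[X5→φ5] = [1, 1]
r4 m[X14→φ2] = [27, 27]
r4 m[X14→φ3] = [49, 54]
r4 m[X0→φ3] = [9, 1]
r4 m[X0→φ6] = [21, 42]
r4 m[X9→φ4] = [1, 1]
r4 m[X8→φ1] = [1, 1]
r4 m[X4→φ0] = [42, 18]
r4 m[X4→φ2] = [1440, 2592]
r5 m[φ0→X7] = [210, 294]
r5 m[φ0→X4] = [1440, 2592]
r5 m[φ1→X7] = [4, 6]
r5 m[φ1→X8] = [3888, 15552]
r5 m[φ2→X14] = [10080, 15552]
r5 m[φ2→X4] = [189, 162]
r5 m[φ3→X14] = [27, 27]
r5 m[φ3→X0] = [162, 294]
r5 m[φ4→X7] = [8, 3]
r5 m[φ4→X9] = [1944, 15552]
r5 m[φ5→X7] = [9, 4]
r5 m[φ5→X5] = [15552, 8640]
r5 m[φ6→X0] = [9, 1]
r5 m[X7→φ0] = [288, 72]
r5 m[X7→φ1] = [3888, 648]
r5 m[X7→φ4] = [1944, 1296]
r5 m[X7→φ5] = [1728, 972]
r5 m[X5→φ5] = [1, 1]
r5 m[X14→φ2] = [27, 27]
r5 m[X14→φ3] = [49, 54]
r5 m[X0→φ3] = [9, 1]
r5 m[X0→φ6] = [21, 42]
r5 m[X9→φ4] = [1, 1]
r5 m[X8→φ1] = [1, 1]
r5 m[X4→φ0] = [42, 18]
r5 m[X4→φ2] = [1440, 2592]
r6 m[φ0→X7] = [210, 294]
r6 m[φ0→X4] = [1440, 2592]
r6 m[φ1→X7] = [4, 6]
r6 m[φ1→X8] = [3888, 15552]
r6 m[φ2→X14] = [10080, 15552]
r6 m[φ2→X4] = [189, 162]
r6 m[φ3→X14] = [27, 27]
r6 m[φ3→X0] = [162, 294]
r6 m[φ4→X7] = [8, 3]
r6 m[φ4→X9] = [1944, 15552]
r6 m[φ5→X7] = [9, 4]
r6 m[φ5→X5] = [15552, 8640]
r6 m[φ6→X0] = [9, 1]
r6 m[X7→φ0] = [288, 72]
r6 m[X7→φ1] = [15120, 3528]
r6 m[X7→φ4] = [7560, 7056]
r6 m[X7→φ5] = [6720, 5292]
r6 m[X5→φ5] = [1, 1]
r6 m[X14→φ2] = [27, 27]
r6 m[X14→φ3] = [10080, 15552]
r6 m[X0→φ3] = [9, 1]
r6 m[X0→φ6] = [162, 294]
r6 m[X9→φ4] = [1, 1]
r6 m[X8→φ1] = [1, 1]
r6 m[X4→φ0] = [189, 162]
r6 m[X4→φ2] = [1440, 2592]
r7 m[φ0→X7] = [1458, 1458]
r7 m[φ0→X4] = [1440, 2592]
r7 m[φ1→X7] = [4, 6]
r7 m[φ1→X8] = [17640, 60480]
r7 m[φ2→X14] = [10080, 15552]
r7 m[φ2→X4] = [189, 162]
r7 m[φ3→X14] = [27, 27]
r7 m[φ3→X0] = [46656, 60480]
r7 m[φ4→X7] = [8, 3]
r7 m[φ4→X9] = [7560, 60480]
r7 m[φ5→X7] = [9, 4]
r7 m[φ5→X5] = [60480, 33600]
r7 m[φ6→X0] = [9, 1]
r7 m[X7→φ0] = [288, 72]
r7 m[X7→φ1] = [15120, 3528]
r7 m[X7→φ4] = [7560, 7056]
r7 m[X7→φ5] = [6720, 5292]
r7 m[X5→φ5] = [1, 1]
r7 m[X14→φ2] = [27, 27]
r7 m[X14→φ3] = [10080, 15552]
r7 m[X0→φ3] = [9, 1]
r7 m[X0→φ6] = [162, 294]
r7 m[X9→φ4] = [1, 1]
r7 m[X8→φ1] = [1, 1]
r7 m[X4→φ0] = [189, 162]
r7 m[X4→φ2] = [1440, 2592]
r8 m[φ0→X7] = [1458, 1458]
r8 m[φ0→X4] = [1440, 2592]
r8 m[φ1→X7] = [4, 6]
r8 m[φ1→X8] = [17640, 60480]
r8 m[φ2→X14] = [10080, 15552]
r8 m[φ2→X4] = [189, 162]
r8 m[φ3→X14] = [27, 27]
r8 m[φ3→X0] = [46656, 60480]
r8 m[φ4→X7] = [8, 3]
r8 m[φ4→X9] = [7560, 60480]
r8 m[φ5→X7] = [9, 4]
r8 m[φ5→X5] = [60480, 33600]
r8 m[φ6→X0] = [9, 1]
r8 m[X7→φ0] = [288, 72]
r8 m[X7→φ1] = [104976, 17496]
r8 m[X7→φ4] = [52488, 34992]
r8 m[X7→φ5] = [46656, 26244]
r8 m[X5→φ5] = [1, 1]
r8 m[X14→φ2] = [27, 27]
r8 m[X14→φ3] = [10080, 15552]
r8 m[X0→φ3] = [9, 1]
r8 m[X0→φ6] = [46656, 60480]
r8 m[X9→φ4] = [1, 1]
r8 m[X8→φ1] = [1, 1]
r8 m[X4→φ0] = [189, 162]
r8 m[X4→φ2] = [1440, 2592]
r9 m[φ0→X7] = [1458, 1458]
r9 m[φ0→X4] = [1440, 2592]
r9 m[φ1→X7] = [4, 6]
r9 m[φ1→X8] = [104976, 419904]
r9 m[φ2→X14] = [10080, 15552]
r9 m[φ2→X4] = [189, 162]
r9 m[φ3→X14] = [27, 27]
r9 m[φ3→X0] = [46656, 60480]
r9 m[φ4→X7] = [8, 3]
r9 m[φ4→X9] = [52488, 419904]
r9 m[φ5→X7] = [9, 4]
r9 m[φ5→X5] = [419904, 233280]
r9 m[φ6→X0] = [9, 1]
r9 m[X7→φ0] = [288, 72]
r9 m[X7→φ1] = [104976, 17496]
r9 m[X7→φ4] = [52488, 34992]
r9 m[X7→φ5] = [46656, 26244]
r9 m[X5→φ5] = [1, 1]
r9 m[X14→φ2] = [27, 27]
r9 m[X14→φ3] = [10080, 15552]
r9 m[X0→φ3] = [9, 1]
r9 m[X0→φ6] = [46656, 60480]
r9 m[X9→φ4] = [1, 1]
r9 m[X8→φ1] = [1, 1]
r9 m[X4→φ0] = [189, 162]
r9 m[X4→φ2] = [1440, 2592]
r10 m[φ0→X7] = [1458, 1458]
r10 m[φ0→X4] = [1440, 2592]
r10 m[φ1→X7] = [4, 6]
r10 m[φ1→X8] = [104976, 419904]
r10 m[φ2→X14] = [10080, 15552]
r10 m[φ2→X4] = [189, 162]
r10 m[φ3→X14] = [27, 27]
r10 m[φ3→X0] = [46656, 60480]
r10 m[φ4→X7] = [8, 3]
r10 m[φ4→X9] = [52488, 419904]
r10 m[φ5→X7] = [9, 4]
r10 m[φ5→X5] = [419904, 233280]
r10 m[φ6→X0] = [9, 1]
r10 m[X7→φ0] = [288, 72]
r10 m[X7→φ1] = [104976, 17496]
r10 m[X7→φ4] = [52488, 34992]
r10 m[X7→φ5] = [46656, 26244]
r10 m[X5→φ5] = [1, 1]
r10 m[X14→φ2] = [27, 27]
r10 m[X14→φ3] = [10080, 15552]
r10 m[X0→φ3] = [9, 1]
r10 m[X0→φ6] = [46656, 60480]
r10 m[X9→φ4] = [1, 1]
r10 m[X8→φ1] = [1, 1]
r10 m[X4→φ0] = [189, 162]
r10 m[X4→φ2] = [1440, 2592]
fixed point reached at round 10
traceback from X7: (X7=0, X5=0, X14=1, X0=0, X9=1, X8=1, X4=1), score=419904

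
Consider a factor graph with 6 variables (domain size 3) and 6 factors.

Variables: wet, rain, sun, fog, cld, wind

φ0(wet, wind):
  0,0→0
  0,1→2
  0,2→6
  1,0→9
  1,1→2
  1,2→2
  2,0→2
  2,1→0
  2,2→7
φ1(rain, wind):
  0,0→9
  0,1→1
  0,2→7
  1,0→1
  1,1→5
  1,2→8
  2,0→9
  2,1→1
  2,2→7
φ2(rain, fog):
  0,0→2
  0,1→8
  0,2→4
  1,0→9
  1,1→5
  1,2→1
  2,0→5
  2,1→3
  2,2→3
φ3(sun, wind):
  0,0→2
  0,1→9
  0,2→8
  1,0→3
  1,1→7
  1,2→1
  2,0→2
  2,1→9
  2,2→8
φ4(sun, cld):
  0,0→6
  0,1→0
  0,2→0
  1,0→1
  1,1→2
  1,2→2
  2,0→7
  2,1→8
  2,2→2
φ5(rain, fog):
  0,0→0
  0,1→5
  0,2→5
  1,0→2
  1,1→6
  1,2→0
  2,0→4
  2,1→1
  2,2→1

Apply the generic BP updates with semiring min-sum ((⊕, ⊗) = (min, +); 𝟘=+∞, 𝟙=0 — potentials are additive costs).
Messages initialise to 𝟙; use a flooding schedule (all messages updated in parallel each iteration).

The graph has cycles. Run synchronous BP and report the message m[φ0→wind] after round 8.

init: all messages = 𝟙 over 3 values
r1 m[φ0→wet] = [0, 2, 0]
r1 m[φ0→wind] = [0, 0, 2]
r1 m[φ1→rain] = [1, 1, 1]
r1 m[φ1→wind] = [1, 1, 7]
r1 m[φ2→rain] = [2, 1, 3]
r1 m[φ2→fog] = [2, 3, 1]
r1 m[φ3→sun] = [2, 1, 2]
r1 m[φ3→wind] = [2, 7, 1]
r1 m[φ4→sun] = [0, 1, 2]
r1 m[φ4→cld] = [1, 0, 0]
r1 m[φ5→rain] = [0, 0, 1]
r1 m[φ5→fog] = [0, 1, 0]
r1 m[wet→φ0] = [0, 0, 0]
r1 m[rain→φ1] = [0, 0, 0]
r1 m[rain→φ2] = [0, 0, 0]
r1 m[rain→φ5] = [0, 0, 0]
r1 m[sun→φ3] = [0, 0, 0]
r1 m[sun→φ4] = [0, 0, 0]
r1 m[fog→φ2] = [0, 0, 0]
r1 m[fog→φ5] = [0, 0, 0]
r1 m[cld→φ4] = [0, 0, 0]
r1 m[wind→φ0] = [0, 0, 0]
r1 m[wind→φ1] = [0, 0, 0]
r1 m[wind→φ3] = [0, 0, 0]
r2 m[φ0→wet] = [0, 2, 0]
r2 m[φ0→wind] = [0, 0, 2]
r2 m[φ1→rain] = [1, 1, 1]
r2 m[φ1→wind] = [1, 1, 7]
r2 m[φ2→rain] = [2, 1, 3]
r2 m[φ2→fog] = [2, 3, 1]
r2 m[φ3→sun] = [2, 1, 2]
r2 m[φ3→wind] = [2, 7, 1]
r2 m[φ4→sun] = [0, 1, 2]
r2 m[φ4→cld] = [1, 0, 0]
r2 m[φ5→rain] = [0, 0, 1]
r2 m[φ5→fog] = [0, 1, 0]
r2 m[wet→φ0] = [0, 0, 0]
r2 m[rain→φ1] = [2, 1, 4]
r2 m[rain→φ2] = [1, 1, 2]
r2 m[rain→φ5] = [3, 2, 4]
r2 m[sun→φ3] = [0, 1, 2]
r2 m[sun→φ4] = [2, 1, 2]
r2 m[fog→φ2] = [0, 1, 0]
r2 m[fog→φ5] = [2, 3, 1]
r2 m[cld→φ4] = [0, 0, 0]
r2 m[wind→φ0] = [3, 8, 8]
r2 m[wind→φ1] = [2, 7, 3]
r2 m[wind→φ3] = [1, 1, 9]
r3 m[φ0→wet] = [3, 10, 5]
r3 m[φ0→wind] = [0, 0, 2]
r3 m[φ1→rain] = [8, 3, 8]
r3 m[φ1→wind] = [2, 3, 9]
r3 m[φ2→rain] = [2, 1, 3]
r3 m[φ2→fog] = [3, 5, 2]
r3 m[φ3→sun] = [3, 4, 3]
r3 m[φ3→wind] = [2, 8, 2]
r3 m[φ4→sun] = [0, 1, 2]
r3 m[φ4→cld] = [2, 2, 2]
r3 m[φ5→rain] = [2, 1, 2]
r3 m[φ5→fog] = [3, 5, 2]
r3 m[wet→φ0] = [0, 0, 0]
r3 m[rain→φ1] = [2, 1, 4]
r3 m[rain→φ2] = [1, 1, 2]
r3 m[rain→φ5] = [3, 2, 4]
r3 m[sun→φ3] = [0, 1, 2]
r3 m[sun→φ4] = [2, 1, 2]
r3 m[fog→φ2] = [0, 1, 0]
r3 m[fog→φ5] = [2, 3, 1]
r3 m[cld→φ4] = [0, 0, 0]
r3 m[wind→φ0] = [3, 8, 8]
r3 m[wind→φ1] = [2, 7, 3]
r3 m[wind→φ3] = [1, 1, 9]
r4 m[φ0→wet] = [3, 10, 5]
r4 m[φ0→wind] = [0, 0, 2]
r4 m[φ1→rain] = [8, 3, 8]
r4 m[φ1→wind] = [2, 3, 9]
r4 m[φ2→rain] = [2, 1, 3]
r4 m[φ2→fog] = [3, 5, 2]
r4 m[φ3→sun] = [3, 4, 3]
r4 m[φ3→wind] = [2, 8, 2]
r4 m[φ4→sun] = [0, 1, 2]
r4 m[φ4→cld] = [2, 2, 2]
r4 m[φ5→rain] = [2, 1, 2]
r4 m[φ5→fog] = [3, 5, 2]
r4 m[wet→φ0] = [0, 0, 0]
r4 m[rain→φ1] = [4, 2, 5]
r4 m[rain→φ2] = [10, 4, 10]
r4 m[rain→φ5] = [10, 4, 11]
r4 m[sun→φ3] = [0, 1, 2]
r4 m[sun→φ4] = [3, 4, 3]
r4 m[fog→φ2] = [3, 5, 2]
r4 m[fog→φ5] = [3, 5, 2]
r4 m[cld→φ4] = [0, 0, 0]
r4 m[wind→φ0] = [4, 11, 11]
r4 m[wind→φ1] = [2, 8, 4]
r4 m[wind→φ3] = [2, 3, 11]
r5 m[φ0→wet] = [4, 13, 6]
r5 m[φ0→wind] = [0, 0, 2]
r5 m[φ1→rain] = [9, 3, 9]
r5 m[φ1→wind] = [3, 5, 10]
r5 m[φ2→rain] = [5, 3, 5]
r5 m[φ2→fog] = [12, 9, 5]
r5 m[φ3→sun] = [4, 5, 4]
r5 m[φ3→wind] = [2, 8, 2]
r5 m[φ4→sun] = [0, 1, 2]
r5 m[φ4→cld] = [5, 3, 3]
r5 m[φ5→rain] = [3, 2, 3]
r5 m[φ5→fog] = [6, 10, 4]
r5 m[wet→φ0] = [0, 0, 0]
r5 m[rain→φ1] = [4, 2, 5]
r5 m[rain→φ2] = [10, 4, 10]
r5 m[rain→φ5] = [10, 4, 11]
r5 m[sun→φ3] = [0, 1, 2]
r5 m[sun→φ4] = [3, 4, 3]
r5 m[fog→φ2] = [3, 5, 2]
r5 m[fog→φ5] = [3, 5, 2]
r5 m[cld→φ4] = [0, 0, 0]
r5 m[wind→φ0] = [4, 11, 11]
r5 m[wind→φ1] = [2, 8, 4]
r5 m[wind→φ3] = [2, 3, 11]
r6 m[φ0→wet] = [4, 13, 6]
r6 m[φ0→wind] = [0, 0, 2]
r6 m[φ1→rain] = [9, 3, 9]
r6 m[φ1→wind] = [3, 5, 10]
r6 m[φ2→rain] = [5, 3, 5]
r6 m[φ2→fog] = [12, 9, 5]
r6 m[φ3→sun] = [4, 5, 4]
r6 m[φ3→wind] = [2, 8, 2]
r6 m[φ4→sun] = [0, 1, 2]
r6 m[φ4→cld] = [5, 3, 3]
r6 m[φ5→rain] = [3, 2, 3]
r6 m[φ5→fog] = [6, 10, 4]
r6 m[wet→φ0] = [0, 0, 0]
r6 m[rain→φ1] = [8, 5, 8]
r6 m[rain→φ2] = [12, 5, 12]
r6 m[rain→φ5] = [14, 6, 14]
r6 m[sun→φ3] = [0, 1, 2]
r6 m[sun→φ4] = [4, 5, 4]
r6 m[fog→φ2] = [6, 10, 4]
r6 m[fog→φ5] = [12, 9, 5]
r6 m[cld→φ4] = [0, 0, 0]
r6 m[wind→φ0] = [5, 13, 12]
r6 m[wind→φ1] = [2, 8, 4]
r6 m[wind→φ3] = [3, 5, 12]
r7 m[φ0→wet] = [5, 14, 7]
r7 m[φ0→wind] = [0, 0, 2]
r7 m[φ1→rain] = [9, 3, 9]
r7 m[φ1→wind] = [6, 9, 13]
r7 m[φ2→rain] = [8, 5, 7]
r7 m[φ2→fog] = [14, 10, 6]
r7 m[φ3→sun] = [5, 6, 5]
r7 m[φ3→wind] = [2, 8, 2]
r7 m[φ4→sun] = [0, 1, 2]
r7 m[φ4→cld] = [6, 4, 4]
r7 m[φ5→rain] = [10, 5, 6]
r7 m[φ5→fog] = [8, 12, 6]
r7 m[wet→φ0] = [0, 0, 0]
r7 m[rain→φ1] = [8, 5, 8]
r7 m[rain→φ2] = [12, 5, 12]
r7 m[rain→φ5] = [14, 6, 14]
r7 m[sun→φ3] = [0, 1, 2]
r7 m[sun→φ4] = [4, 5, 4]
r7 m[fog→φ2] = [6, 10, 4]
r7 m[fog→φ5] = [12, 9, 5]
r7 m[cld→φ4] = [0, 0, 0]
r7 m[wind→φ0] = [5, 13, 12]
r7 m[wind→φ1] = [2, 8, 4]
r7 m[wind→φ3] = [3, 5, 12]
r8 m[φ0→wet] = [5, 14, 7]
r8 m[φ0→wind] = [0, 0, 2]
r8 m[φ1→rain] = [9, 3, 9]
r8 m[φ1→wind] = [6, 9, 13]
r8 m[φ2→rain] = [8, 5, 7]
r8 m[φ2→fog] = [14, 10, 6]
r8 m[φ3→sun] = [5, 6, 5]
r8 m[φ3→wind] = [2, 8, 2]
r8 m[φ4→sun] = [0, 1, 2]
r8 m[φ4→cld] = [6, 4, 4]
r8 m[φ5→rain] = [10, 5, 6]
r8 m[φ5→fog] = [8, 12, 6]
r8 m[wet→φ0] = [0, 0, 0]
r8 m[rain→φ1] = [18, 10, 13]
r8 m[rain→φ2] = [19, 8, 15]
r8 m[rain→φ5] = [17, 8, 16]
r8 m[sun→φ3] = [0, 1, 2]
r8 m[sun→φ4] = [5, 6, 5]
r8 m[fog→φ2] = [8, 12, 6]
r8 m[fog→φ5] = [14, 10, 6]
r8 m[cld→φ4] = [0, 0, 0]
r8 m[wind→φ0] = [8, 17, 15]
r8 m[wind→φ1] = [2, 8, 4]
r8 m[wind→φ3] = [6, 9, 15]

message @ round 8 = [0, 0, 2]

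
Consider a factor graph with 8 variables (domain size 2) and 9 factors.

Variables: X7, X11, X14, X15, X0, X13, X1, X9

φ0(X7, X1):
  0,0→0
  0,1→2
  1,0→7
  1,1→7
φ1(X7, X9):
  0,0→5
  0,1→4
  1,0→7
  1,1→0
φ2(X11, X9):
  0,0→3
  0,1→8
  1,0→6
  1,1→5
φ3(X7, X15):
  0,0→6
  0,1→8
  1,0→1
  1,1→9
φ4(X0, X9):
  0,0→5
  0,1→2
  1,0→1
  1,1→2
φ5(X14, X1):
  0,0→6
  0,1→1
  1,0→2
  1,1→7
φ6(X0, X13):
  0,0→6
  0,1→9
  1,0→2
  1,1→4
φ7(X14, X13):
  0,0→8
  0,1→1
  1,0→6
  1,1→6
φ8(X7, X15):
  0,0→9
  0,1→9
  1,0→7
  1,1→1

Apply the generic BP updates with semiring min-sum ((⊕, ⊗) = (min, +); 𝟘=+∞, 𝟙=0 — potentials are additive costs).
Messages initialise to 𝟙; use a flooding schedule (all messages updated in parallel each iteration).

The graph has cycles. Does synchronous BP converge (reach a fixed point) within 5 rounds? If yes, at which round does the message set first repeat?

init: all messages = 𝟙 over 2 values
r1 m[φ0→X7] = [0, 7]
r1 m[φ0→X1] = [0, 2]
r1 m[φ1→X7] = [4, 0]
r1 m[φ1→X9] = [5, 0]
r1 m[φ2→X11] = [3, 5]
r1 m[φ2→X9] = [3, 5]
r1 m[φ3→X7] = [6, 1]
r1 m[φ3→X15] = [1, 8]
r1 m[φ4→X0] = [2, 1]
r1 m[φ4→X9] = [1, 2]
r1 m[φ5→X14] = [1, 2]
r1 m[φ5→X1] = [2, 1]
r1 m[φ6→X0] = [6, 2]
r1 m[φ6→X13] = [2, 4]
r1 m[φ7→X14] = [1, 6]
r1 m[φ7→X13] = [6, 1]
r1 m[φ8→X7] = [9, 1]
r1 m[φ8→X15] = [7, 1]
r1 m[X7→φ0] = [0, 0]
r1 m[X7→φ1] = [0, 0]
r1 m[X7→φ3] = [0, 0]
r1 m[X7→φ8] = [0, 0]
r1 m[X11→φ2] = [0, 0]
r1 m[X14→φ5] = [0, 0]
r1 m[X14→φ7] = [0, 0]
r1 m[X15→φ3] = [0, 0]
r1 m[X15→φ8] = [0, 0]
r1 m[X0→φ4] = [0, 0]
r1 m[X0→φ6] = [0, 0]
r1 m[X13→φ6] = [0, 0]
r1 m[X13→φ7] = [0, 0]
r1 m[X1→φ0] = [0, 0]
r1 m[X1→φ5] = [0, 0]
r1 m[X9→φ1] = [0, 0]
r1 m[X9→φ2] = [0, 0]
r1 m[X9→φ4] = [0, 0]
r2 m[φ0→X7] = [0, 7]
r2 m[φ0→X1] = [0, 2]
r2 m[φ1→X7] = [4, 0]
r2 m[φ1→X9] = [5, 0]
r2 m[φ2→X11] = [3, 5]
r2 m[φ2→X9] = [3, 5]
r2 m[φ3→X7] = [6, 1]
r2 m[φ3→X15] = [1, 8]
r2 m[φ4→X0] = [2, 1]
r2 m[φ4→X9] = [1, 2]
r2 m[φ5→X14] = [1, 2]
r2 m[φ5→X1] = [2, 1]
r2 m[φ6→X0] = [6, 2]
r2 m[φ6→X13] = [2, 4]
r2 m[φ7→X14] = [1, 6]
r2 m[φ7→X13] = [6, 1]
r2 m[φ8→X7] = [9, 1]
r2 m[φ8→X15] = [7, 1]
r2 m[X7→φ0] = [19, 2]
r2 m[X7→φ1] = [15, 9]
r2 m[X7→φ3] = [13, 8]
r2 m[X7→φ8] = [10, 8]
r2 m[X11→φ2] = [0, 0]
r2 m[X14→φ5] = [1, 6]
r2 m[X14→φ7] = [1, 2]
r2 m[X15→φ3] = [7, 1]
r2 m[X15→φ8] = [1, 8]
r2 m[X0→φ4] = [6, 2]
r2 m[X0→φ6] = [2, 1]
r2 m[X13→φ6] = [6, 1]
r2 m[X13→φ7] = [2, 4]
r2 m[X1→φ0] = [2, 1]
r2 m[X1→φ5] = [0, 2]
r2 m[X9→φ1] = [4, 7]
r2 m[X9→φ2] = [6, 2]
r2 m[X9→φ4] = [8, 5]
r3 m[φ0→X7] = [2, 8]
r3 m[φ0→X1] = [9, 9]
r3 m[φ1→X7] = [9, 7]
r3 m[φ1→X9] = [16, 9]
r3 m[φ2→X11] = [9, 7]
r3 m[φ2→X9] = [3, 5]
r3 m[φ3→X7] = [9, 8]
r3 m[φ3→X15] = [9, 17]
r3 m[φ4→X0] = [7, 7]
r3 m[φ4→X9] = [3, 4]
r3 m[φ5→X14] = [3, 2]
r3 m[φ5→X1] = [7, 2]
r3 m[φ6→X0] = [10, 5]
r3 m[φ6→X13] = [3, 5]
r3 m[φ7→X14] = [5, 8]
r3 m[φ7→X13] = [8, 2]
r3 m[φ8→X7] = [10, 8]
r3 m[φ8→X15] = [15, 9]
r3 m[X7→φ0] = [19, 2]
r3 m[X7→φ1] = [15, 9]
r3 m[X7→φ3] = [13, 8]
r3 m[X7→φ8] = [10, 8]
r3 m[X11→φ2] = [0, 0]
r3 m[X14→φ5] = [1, 6]
r3 m[X14→φ7] = [1, 2]
r3 m[X15→φ3] = [7, 1]
r3 m[X15→φ8] = [1, 8]
r3 m[X0→φ4] = [6, 2]
r3 m[X0→φ6] = [2, 1]
r3 m[X13→φ6] = [6, 1]
r3 m[X13→φ7] = [2, 4]
r3 m[X1→φ0] = [2, 1]
r3 m[X1→φ5] = [0, 2]
r3 m[X9→φ1] = [4, 7]
r3 m[X9→φ2] = [6, 2]
r3 m[X9→φ4] = [8, 5]
r4 m[φ0→X7] = [2, 8]
r4 m[φ0→X1] = [9, 9]
r4 m[φ1→X7] = [9, 7]
r4 m[φ1→X9] = [16, 9]
r4 m[φ2→X11] = [9, 7]
r4 m[φ2→X9] = [3, 5]
r4 m[φ3→X7] = [9, 8]
r4 m[φ3→X15] = [9, 17]
r4 m[φ4→X0] = [7, 7]
r4 m[φ4→X9] = [3, 4]
r4 m[φ5→X14] = [3, 2]
r4 m[φ5→X1] = [7, 2]
r4 m[φ6→X0] = [10, 5]
r4 m[φ6→X13] = [3, 5]
r4 m[φ7→X14] = [5, 8]
r4 m[φ7→X13] = [8, 2]
r4 m[φ8→X7] = [10, 8]
r4 m[φ8→X15] = [15, 9]
r4 m[X7→φ0] = [28, 23]
r4 m[X7→φ1] = [21, 24]
r4 m[X7→φ3] = [21, 23]
r4 m[X7→φ8] = [20, 23]
r4 m[X11→φ2] = [0, 0]
r4 m[X14→φ5] = [5, 8]
r4 m[X14→φ7] = [3, 2]
r4 m[X15→φ3] = [15, 9]
r4 m[X15→φ8] = [9, 17]
r4 m[X0→φ4] = [10, 5]
r4 m[X0→φ6] = [7, 7]
r4 m[X13→φ6] = [8, 2]
r4 m[X13→φ7] = [3, 5]
r4 m[X1→φ0] = [7, 2]
r4 m[X1→φ5] = [9, 9]
r4 m[X9→φ1] = [6, 9]
r4 m[X9→φ2] = [19, 13]
r4 m[X9→φ4] = [19, 14]
r5 m[φ0→X7] = [4, 9]
r5 m[φ0→X1] = [28, 30]
r5 m[φ1→X7] = [11, 9]
r5 m[φ1→X9] = [26, 24]
r5 m[φ2→X11] = [21, 18]
r5 m[φ2→X9] = [3, 5]
r5 m[φ3→X7] = [17, 16]
r5 m[φ3→X15] = [24, 29]
r5 m[φ4→X0] = [16, 16]
r5 m[φ4→X9] = [6, 7]
r5 m[φ5→X14] = [10, 11]
r5 m[φ5→X1] = [10, 6]
r5 m[φ6→X0] = [11, 6]
r5 m[φ6→X13] = [9, 11]
r5 m[φ7→X14] = [6, 9]
r5 m[φ7→X13] = [8, 4]
r5 m[φ8→X7] = [18, 16]
r5 m[φ8→X15] = [29, 24]
r5 m[X7→φ0] = [28, 23]
r5 m[X7→φ1] = [21, 24]
r5 m[X7→φ3] = [21, 23]
r5 m[X7→φ8] = [20, 23]
r5 m[X11→φ2] = [0, 0]
r5 m[X14→φ5] = [5, 8]
r5 m[X14→φ7] = [3, 2]
r5 m[X15→φ3] = [15, 9]
r5 m[X15→φ8] = [9, 17]
r5 m[X0→φ4] = [10, 5]
r5 m[X0→φ6] = [7, 7]
r5 m[X13→φ6] = [8, 2]
r5 m[X13→φ7] = [3, 5]
r5 m[X1→φ0] = [7, 2]
r5 m[X1→φ5] = [9, 9]
r5 m[X9→φ1] = [6, 9]
r5 m[X9→φ2] = [19, 13]
r5 m[X9→φ4] = [19, 14]
no fixed point within 5 rounds

NOT CONVERGED within 5 rounds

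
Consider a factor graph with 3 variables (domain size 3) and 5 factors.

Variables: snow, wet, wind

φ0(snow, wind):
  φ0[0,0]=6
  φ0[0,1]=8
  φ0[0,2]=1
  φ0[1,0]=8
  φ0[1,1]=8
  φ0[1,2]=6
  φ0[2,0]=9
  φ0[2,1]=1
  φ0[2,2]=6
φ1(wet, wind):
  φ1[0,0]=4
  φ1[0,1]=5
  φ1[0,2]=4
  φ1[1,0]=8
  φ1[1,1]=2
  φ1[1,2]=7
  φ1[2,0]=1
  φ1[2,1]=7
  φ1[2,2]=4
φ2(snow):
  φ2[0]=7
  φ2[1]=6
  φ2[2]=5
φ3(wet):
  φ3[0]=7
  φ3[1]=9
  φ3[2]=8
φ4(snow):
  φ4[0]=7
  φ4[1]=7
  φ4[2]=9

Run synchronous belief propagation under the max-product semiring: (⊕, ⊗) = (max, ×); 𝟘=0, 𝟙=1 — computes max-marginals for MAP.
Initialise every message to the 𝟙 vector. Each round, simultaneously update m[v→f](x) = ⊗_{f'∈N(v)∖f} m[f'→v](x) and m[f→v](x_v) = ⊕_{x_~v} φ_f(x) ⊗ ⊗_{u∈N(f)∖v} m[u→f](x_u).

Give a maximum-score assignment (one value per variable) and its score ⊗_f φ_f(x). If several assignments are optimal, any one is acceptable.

assignment: (snow=2, wet=1, wind=0); score = 29160

init: all messages = 𝟙 over 3 values
r1 m[φ0→snow] = [8, 8, 9]
r1 m[φ0→wind] = [9, 8, 6]
r1 m[φ1→wet] = [5, 8, 7]
r1 m[φ1→wind] = [8, 7, 7]
r1 m[φ2→snow] = [7, 6, 5]
r1 m[φ3→wet] = [7, 9, 8]
r1 m[φ4→snow] = [7, 7, 9]
r1 m[snow→φ0] = [1, 1, 1]
r1 m[snow→φ2] = [1, 1, 1]
r1 m[snow→φ4] = [1, 1, 1]
r1 m[wet→φ1] = [1, 1, 1]
r1 m[wet→φ3] = [1, 1, 1]
r1 m[wind→φ0] = [1, 1, 1]
r1 m[wind→φ1] = [1, 1, 1]
r2 m[φ0→snow] = [8, 8, 9]
r2 m[φ0→wind] = [9, 8, 6]
r2 m[φ1→wet] = [5, 8, 7]
r2 m[φ1→wind] = [8, 7, 7]
r2 m[φ2→snow] = [7, 6, 5]
r2 m[φ3→wet] = [7, 9, 8]
r2 m[φ4→snow] = [7, 7, 9]
r2 m[snow→φ0] = [49, 42, 45]
r2 m[snow→φ2] = [56, 56, 81]
r2 m[snow→φ4] = [56, 48, 45]
r2 m[wet→φ1] = [7, 9, 8]
r2 m[wet→φ3] = [5, 8, 7]
r2 m[wind→φ0] = [8, 7, 7]
r2 m[wind→φ1] = [9, 8, 6]
r3 m[φ0→snow] = [56, 64, 72]
r3 m[φ0→wind] = [405, 392, 270]
r3 m[φ1→wet] = [40, 72, 56]
r3 m[φ1→wind] = [72, 56, 63]
r3 m[φ2→snow] = [7, 6, 5]
r3 m[φ3→wet] = [7, 9, 8]
r3 m[φ4→snow] = [7, 7, 9]
r3 m[snow→φ0] = [49, 42, 45]
r3 m[snow→φ2] = [56, 56, 81]
r3 m[snow→φ4] = [56, 48, 45]
r3 m[wet→φ1] = [7, 9, 8]
r3 m[wet→φ3] = [5, 8, 7]
r3 m[wind→φ0] = [8, 7, 7]
r3 m[wind→φ1] = [9, 8, 6]
r4 m[φ0→snow] = [56, 64, 72]
r4 m[φ0→wind] = [405, 392, 270]
r4 m[φ1→wet] = [40, 72, 56]
r4 m[φ1→wind] = [72, 56, 63]
r4 m[φ2→snow] = [7, 6, 5]
r4 m[φ3→wet] = [7, 9, 8]
r4 m[φ4→snow] = [7, 7, 9]
r4 m[snow→φ0] = [49, 42, 45]
r4 m[snow→φ2] = [392, 448, 648]
r4 m[snow→φ4] = [392, 384, 360]
r4 m[wet→φ1] = [7, 9, 8]
r4 m[wet→φ3] = [40, 72, 56]
r4 m[wind→φ0] = [72, 56, 63]
r4 m[wind→φ1] = [405, 392, 270]
r5 m[φ0→snow] = [448, 576, 648]
r5 m[φ0→wind] = [405, 392, 270]
r5 m[φ1→wet] = [1960, 3240, 2744]
r5 m[φ1→wind] = [72, 56, 63]
r5 m[φ2→snow] = [7, 6, 5]
r5 m[φ3→wet] = [7, 9, 8]
r5 m[φ4→snow] = [7, 7, 9]
r5 m[snow→φ0] = [49, 42, 45]
r5 m[snow→φ2] = [392, 448, 648]
r5 m[snow→φ4] = [392, 384, 360]
r5 m[wet→φ1] = [7, 9, 8]
r5 m[wet→φ3] = [40, 72, 56]
r5 m[wind→φ0] = [72, 56, 63]
r5 m[wind→φ1] = [405, 392, 270]
r6 m[φ0→snow] = [448, 576, 648]
r6 m[φ0→wind] = [405, 392, 270]
r6 m[φ1→wet] = [1960, 3240, 2744]
r6 m[φ1→wind] = [72, 56, 63]
r6 m[φ2→snow] = [7, 6, 5]
r6 m[φ3→wet] = [7, 9, 8]
r6 m[φ4→snow] = [7, 7, 9]
r6 m[snow→φ0] = [49, 42, 45]
r6 m[snow→φ2] = [3136, 4032, 5832]
r6 m[snow→φ4] = [3136, 3456, 3240]
r6 m[wet→φ1] = [7, 9, 8]
r6 m[wet→φ3] = [1960, 3240, 2744]
r6 m[wind→φ0] = [72, 56, 63]
r6 m[wind→φ1] = [405, 392, 270]
r7 m[φ0→snow] = [448, 576, 648]
r7 m[φ0→wind] = [405, 392, 270]
r7 m[φ1→wet] = [1960, 3240, 2744]
r7 m[φ1→wind] = [72, 56, 63]
r7 m[φ2→snow] = [7, 6, 5]
r7 m[φ3→wet] = [7, 9, 8]
r7 m[φ4→snow] = [7, 7, 9]
r7 m[snow→φ0] = [49, 42, 45]
r7 m[snow→φ2] = [3136, 4032, 5832]
r7 m[snow→φ4] = [3136, 3456, 3240]
r7 m[wet→φ1] = [7, 9, 8]
r7 m[wet→φ3] = [1960, 3240, 2744]
r7 m[wind→φ0] = [72, 56, 63]
r7 m[wind→φ1] = [405, 392, 270]
fixed point reached at round 7
traceback from snow: (snow=2, wet=1, wind=0), score=29160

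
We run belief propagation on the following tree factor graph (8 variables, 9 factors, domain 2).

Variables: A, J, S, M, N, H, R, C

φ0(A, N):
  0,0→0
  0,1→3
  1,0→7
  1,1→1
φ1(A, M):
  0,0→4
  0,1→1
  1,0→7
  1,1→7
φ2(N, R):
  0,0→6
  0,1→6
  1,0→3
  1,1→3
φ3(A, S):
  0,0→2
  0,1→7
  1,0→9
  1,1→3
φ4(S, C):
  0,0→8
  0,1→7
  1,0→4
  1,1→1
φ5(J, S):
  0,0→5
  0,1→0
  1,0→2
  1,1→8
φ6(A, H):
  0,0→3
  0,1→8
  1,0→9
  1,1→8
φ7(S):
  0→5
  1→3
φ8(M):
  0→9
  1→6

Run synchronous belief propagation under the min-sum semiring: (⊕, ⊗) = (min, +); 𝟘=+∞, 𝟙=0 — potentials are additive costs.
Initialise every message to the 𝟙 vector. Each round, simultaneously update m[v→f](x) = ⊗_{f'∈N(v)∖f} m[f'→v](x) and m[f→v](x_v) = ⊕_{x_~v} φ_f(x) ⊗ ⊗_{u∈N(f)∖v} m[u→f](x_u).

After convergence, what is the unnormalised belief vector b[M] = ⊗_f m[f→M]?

b[M] = [33, 27]

init: all messages = 𝟙 over 2 values
r1 m[φ0→A] = [0, 1]
r1 m[φ0→N] = [0, 1]
r1 m[φ1→A] = [1, 7]
r1 m[φ1→M] = [4, 1]
r1 m[φ2→N] = [6, 3]
r1 m[φ2→R] = [3, 3]
r1 m[φ3→A] = [2, 3]
r1 m[φ3→S] = [2, 3]
r1 m[φ4→S] = [7, 1]
r1 m[φ4→C] = [4, 1]
r1 m[φ5→J] = [0, 2]
r1 m[φ5→S] = [2, 0]
r1 m[φ6→A] = [3, 8]
r1 m[φ6→H] = [3, 8]
r1 m[φ7→S] = [5, 3]
r1 m[φ8→M] = [9, 6]
r1 m[A→φ0] = [0, 0]
r1 m[A→φ1] = [0, 0]
r1 m[A→φ3] = [0, 0]
r1 m[A→φ6] = [0, 0]
r1 m[J→φ5] = [0, 0]
r1 m[S→φ3] = [0, 0]
r1 m[S→φ4] = [0, 0]
r1 m[S→φ5] = [0, 0]
r1 m[S→φ7] = [0, 0]
r1 m[M→φ1] = [0, 0]
r1 m[M→φ8] = [0, 0]
r1 m[N→φ0] = [0, 0]
r1 m[N→φ2] = [0, 0]
r1 m[H→φ6] = [0, 0]
r1 m[R→φ2] = [0, 0]
r1 m[C→φ4] = [0, 0]
r2 m[φ0→A] = [0, 1]
r2 m[φ0→N] = [0, 1]
r2 m[φ1→A] = [1, 7]
r2 m[φ1→M] = [4, 1]
r2 m[φ2→N] = [6, 3]
r2 m[φ2→R] = [3, 3]
r2 m[φ3→A] = [2, 3]
r2 m[φ3→S] = [2, 3]
r2 m[φ4→S] = [7, 1]
r2 m[φ4→C] = [4, 1]
r2 m[φ5→J] = [0, 2]
r2 m[φ5→S] = [2, 0]
r2 m[φ6→A] = [3, 8]
r2 m[φ6→H] = [3, 8]
r2 m[φ7→S] = [5, 3]
r2 m[φ8→M] = [9, 6]
r2 m[A→φ0] = [6, 18]
r2 m[A→φ1] = [5, 12]
r2 m[A→φ3] = [4, 16]
r2 m[A→φ6] = [3, 11]
r2 m[J→φ5] = [0, 0]
r2 m[S→φ3] = [14, 4]
r2 m[S→φ4] = [9, 6]
r2 m[S→φ5] = [14, 7]
r2 m[S→φ7] = [11, 4]
r2 m[M→φ1] = [9, 6]
r2 m[M→φ8] = [4, 1]
r2 m[N→φ0] = [6, 3]
r2 m[N→φ2] = [0, 1]
r2 m[H→φ6] = [0, 0]
r2 m[R→φ2] = [0, 0]
r2 m[C→φ4] = [0, 0]
r3 m[φ0→A] = [6, 4]
r3 m[φ0→N] = [6, 9]
r3 m[φ1→A] = [7, 13]
r3 m[φ1→M] = [9, 6]
r3 m[φ2→N] = [6, 3]
r3 m[φ2→R] = [4, 4]
r3 m[φ3→A] = [11, 7]
r3 m[φ3→S] = [6, 11]
r3 m[φ4→S] = [7, 1]
r3 m[φ4→C] = [10, 7]
r3 m[φ5→J] = [7, 15]
r3 m[φ5→S] = [2, 0]
r3 m[φ6→A] = [3, 8]
r3 m[φ6→H] = [6, 11]
r3 m[φ7→S] = [5, 3]
r3 m[φ8→M] = [9, 6]
r3 m[A→φ0] = [6, 18]
r3 m[A→φ1] = [5, 12]
r3 m[A→φ3] = [4, 16]
r3 m[A→φ6] = [3, 11]
r3 m[J→φ5] = [0, 0]
r3 m[S→φ3] = [14, 4]
r3 m[S→φ4] = [9, 6]
r3 m[S→φ5] = [14, 7]
r3 m[S→φ7] = [11, 4]
r3 m[M→φ1] = [9, 6]
r3 m[M→φ8] = [4, 1]
r3 m[N→φ0] = [6, 3]
r3 m[N→φ2] = [0, 1]
r3 m[H→φ6] = [0, 0]
r3 m[R→φ2] = [0, 0]
r3 m[C→φ4] = [0, 0]
r4 m[φ0→A] = [6, 4]
r4 m[φ0→N] = [6, 9]
r4 m[φ1→A] = [7, 13]
r4 m[φ1→M] = [9, 6]
r4 m[φ2→N] = [6, 3]
r4 m[φ2→R] = [4, 4]
r4 m[φ3→A] = [11, 7]
r4 m[φ3→S] = [6, 11]
r4 m[φ4→S] = [7, 1]
r4 m[φ4→C] = [10, 7]
r4 m[φ5→J] = [7, 15]
r4 m[φ5→S] = [2, 0]
r4 m[φ6→A] = [3, 8]
r4 m[φ6→H] = [6, 11]
r4 m[φ7→S] = [5, 3]
r4 m[φ8→M] = [9, 6]
r4 m[A→φ0] = [21, 28]
r4 m[A→φ1] = [20, 19]
r4 m[A→φ3] = [16, 25]
r4 m[A→φ6] = [24, 24]
r4 m[J→φ5] = [0, 0]
r4 m[S→φ3] = [14, 4]
r4 m[S→φ4] = [13, 14]
r4 m[S→φ5] = [18, 15]
r4 m[S→φ7] = [15, 12]
r4 m[M→φ1] = [9, 6]
r4 m[M→φ8] = [9, 6]
r4 m[N→φ0] = [6, 3]
r4 m[N→φ2] = [6, 9]
r4 m[H→φ6] = [0, 0]
r4 m[R→φ2] = [0, 0]
r4 m[C→φ4] = [0, 0]
r5 m[φ0→A] = [6, 4]
r5 m[φ0→N] = [21, 24]
r5 m[φ1→A] = [7, 13]
r5 m[φ1→M] = [24, 21]
r5 m[φ2→N] = [6, 3]
r5 m[φ2→R] = [12, 12]
r5 m[φ3→A] = [11, 7]
r5 m[φ3→S] = [18, 23]
r5 m[φ4→S] = [7, 1]
r5 m[φ4→C] = [18, 15]
r5 m[φ5→J] = [15, 20]
r5 m[φ5→S] = [2, 0]
r5 m[φ6→A] = [3, 8]
r5 m[φ6→H] = [27, 32]
r5 m[φ7→S] = [5, 3]
r5 m[φ8→M] = [9, 6]
r5 m[A→φ0] = [21, 28]
r5 m[A→φ1] = [20, 19]
r5 m[A→φ3] = [16, 25]
r5 m[A→φ6] = [24, 24]
r5 m[J→φ5] = [0, 0]
r5 m[S→φ3] = [14, 4]
r5 m[S→φ4] = [13, 14]
r5 m[S→φ5] = [18, 15]
r5 m[S→φ7] = [15, 12]
r5 m[M→φ1] = [9, 6]
r5 m[M→φ8] = [9, 6]
r5 m[N→φ0] = [6, 3]
r5 m[N→φ2] = [6, 9]
r5 m[H→φ6] = [0, 0]
r5 m[R→φ2] = [0, 0]
r5 m[C→φ4] = [0, 0]
r6 m[φ0→A] = [6, 4]
r6 m[φ0→N] = [21, 24]
r6 m[φ1→A] = [7, 13]
r6 m[φ1→M] = [24, 21]
r6 m[φ2→N] = [6, 3]
r6 m[φ2→R] = [12, 12]
r6 m[φ3→A] = [11, 7]
r6 m[φ3→S] = [18, 23]
r6 m[φ4→S] = [7, 1]
r6 m[φ4→C] = [18, 15]
r6 m[φ5→J] = [15, 20]
r6 m[φ5→S] = [2, 0]
r6 m[φ6→A] = [3, 8]
r6 m[φ6→H] = [27, 32]
r6 m[φ7→S] = [5, 3]
r6 m[φ8→M] = [9, 6]
r6 m[A→φ0] = [21, 28]
r6 m[A→φ1] = [20, 19]
r6 m[A→φ3] = [16, 25]
r6 m[A→φ6] = [24, 24]
r6 m[J→φ5] = [0, 0]
r6 m[S→φ3] = [14, 4]
r6 m[S→φ4] = [25, 26]
r6 m[S→φ5] = [30, 27]
r6 m[S→φ7] = [27, 24]
r6 m[M→φ1] = [9, 6]
r6 m[M→φ8] = [24, 21]
r6 m[N→φ0] = [6, 3]
r6 m[N→φ2] = [21, 24]
r6 m[H→φ6] = [0, 0]
r6 m[R→φ2] = [0, 0]
r6 m[C→φ4] = [0, 0]
r7 m[φ0→A] = [6, 4]
r7 m[φ0→N] = [21, 24]
r7 m[φ1→A] = [7, 13]
r7 m[φ1→M] = [24, 21]
r7 m[φ2→N] = [6, 3]
r7 m[φ2→R] = [27, 27]
r7 m[φ3→A] = [11, 7]
r7 m[φ3→S] = [18, 23]
r7 m[φ4→S] = [7, 1]
r7 m[φ4→C] = [30, 27]
r7 m[φ5→J] = [27, 32]
r7 m[φ5→S] = [2, 0]
r7 m[φ6→A] = [3, 8]
r7 m[φ6→H] = [27, 32]
r7 m[φ7→S] = [5, 3]
r7 m[φ8→M] = [9, 6]
r7 m[A→φ0] = [21, 28]
r7 m[A→φ1] = [20, 19]
r7 m[A→φ3] = [16, 25]
r7 m[A→φ6] = [24, 24]
r7 m[J→φ5] = [0, 0]
r7 m[S→φ3] = [14, 4]
r7 m[S→φ4] = [25, 26]
r7 m[S→φ5] = [30, 27]
r7 m[S→φ7] = [27, 24]
r7 m[M→φ1] = [9, 6]
r7 m[M→φ8] = [24, 21]
r7 m[N→φ0] = [6, 3]
r7 m[N→φ2] = [21, 24]
r7 m[H→φ6] = [0, 0]
r7 m[R→φ2] = [0, 0]
r7 m[C→φ4] = [0, 0]
r8 m[φ0→A] = [6, 4]
r8 m[φ0→N] = [21, 24]
r8 m[φ1→A] = [7, 13]
r8 m[φ1→M] = [24, 21]
r8 m[φ2→N] = [6, 3]
r8 m[φ2→R] = [27, 27]
r8 m[φ3→A] = [11, 7]
r8 m[φ3→S] = [18, 23]
r8 m[φ4→S] = [7, 1]
r8 m[φ4→C] = [30, 27]
r8 m[φ5→J] = [27, 32]
r8 m[φ5→S] = [2, 0]
r8 m[φ6→A] = [3, 8]
r8 m[φ6→H] = [27, 32]
r8 m[φ7→S] = [5, 3]
r8 m[φ8→M] = [9, 6]
r8 m[A→φ0] = [21, 28]
r8 m[A→φ1] = [20, 19]
r8 m[A→φ3] = [16, 25]
r8 m[A→φ6] = [24, 24]
r8 m[J→φ5] = [0, 0]
r8 m[S→φ3] = [14, 4]
r8 m[S→φ4] = [25, 26]
r8 m[S→φ5] = [30, 27]
r8 m[S→φ7] = [27, 24]
r8 m[M→φ1] = [9, 6]
r8 m[M→φ8] = [24, 21]
r8 m[N→φ0] = [6, 3]
r8 m[N→φ2] = [21, 24]
r8 m[H→φ6] = [0, 0]
r8 m[R→φ2] = [0, 0]
r8 m[C→φ4] = [0, 0]
fixed point reached at round 8
b[M] = ⊗ incoming = [33, 27]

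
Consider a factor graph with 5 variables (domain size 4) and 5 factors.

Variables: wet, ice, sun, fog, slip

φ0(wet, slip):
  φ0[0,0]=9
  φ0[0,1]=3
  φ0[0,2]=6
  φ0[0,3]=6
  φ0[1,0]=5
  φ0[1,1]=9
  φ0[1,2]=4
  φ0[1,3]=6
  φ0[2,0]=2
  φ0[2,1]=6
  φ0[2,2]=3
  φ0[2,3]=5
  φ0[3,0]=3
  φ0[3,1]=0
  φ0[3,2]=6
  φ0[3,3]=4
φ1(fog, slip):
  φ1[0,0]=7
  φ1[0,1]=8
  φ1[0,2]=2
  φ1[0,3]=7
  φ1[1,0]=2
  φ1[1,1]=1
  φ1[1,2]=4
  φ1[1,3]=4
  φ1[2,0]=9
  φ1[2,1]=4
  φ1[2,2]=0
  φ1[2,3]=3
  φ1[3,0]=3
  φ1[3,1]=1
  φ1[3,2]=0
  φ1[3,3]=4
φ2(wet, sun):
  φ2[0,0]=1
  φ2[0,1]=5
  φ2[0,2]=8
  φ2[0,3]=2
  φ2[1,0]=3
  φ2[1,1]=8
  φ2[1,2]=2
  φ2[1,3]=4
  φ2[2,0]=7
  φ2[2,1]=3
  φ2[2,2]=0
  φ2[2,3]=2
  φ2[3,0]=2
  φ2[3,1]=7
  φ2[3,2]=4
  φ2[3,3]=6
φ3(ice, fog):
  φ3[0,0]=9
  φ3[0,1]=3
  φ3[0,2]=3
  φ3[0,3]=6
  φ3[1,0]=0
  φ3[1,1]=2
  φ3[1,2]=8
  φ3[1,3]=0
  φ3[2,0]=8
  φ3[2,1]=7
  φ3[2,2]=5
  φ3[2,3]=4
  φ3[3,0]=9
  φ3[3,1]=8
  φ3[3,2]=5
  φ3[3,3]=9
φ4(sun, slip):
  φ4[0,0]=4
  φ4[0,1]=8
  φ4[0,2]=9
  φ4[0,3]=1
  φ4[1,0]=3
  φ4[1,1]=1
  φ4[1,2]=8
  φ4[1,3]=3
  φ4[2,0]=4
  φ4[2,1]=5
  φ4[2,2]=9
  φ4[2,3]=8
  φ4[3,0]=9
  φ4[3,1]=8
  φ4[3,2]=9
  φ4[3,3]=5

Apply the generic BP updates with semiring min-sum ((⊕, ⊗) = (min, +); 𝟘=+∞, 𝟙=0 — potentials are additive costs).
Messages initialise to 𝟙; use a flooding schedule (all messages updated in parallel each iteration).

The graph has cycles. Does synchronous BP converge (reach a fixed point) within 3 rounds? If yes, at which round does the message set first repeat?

NOT CONVERGED within 3 rounds

init: all messages = 𝟙 over 4 values
r1 m[φ0→wet] = [3, 4, 2, 0]
r1 m[φ0→slip] = [2, 0, 3, 4]
r1 m[φ1→fog] = [2, 1, 0, 0]
r1 m[φ1→slip] = [2, 1, 0, 3]
r1 m[φ2→wet] = [1, 2, 0, 2]
r1 m[φ2→sun] = [1, 3, 0, 2]
r1 m[φ3→ice] = [3, 0, 4, 5]
r1 m[φ3→fog] = [0, 2, 3, 0]
r1 m[φ4→sun] = [1, 1, 4, 5]
r1 m[φ4→slip] = [3, 1, 8, 1]
r1 m[wet→φ0] = [0, 0, 0, 0]
r1 m[wet→φ2] = [0, 0, 0, 0]
r1 m[ice→φ3] = [0, 0, 0, 0]
r1 m[sun→φ2] = [0, 0, 0, 0]
r1 m[sun→φ4] = [0, 0, 0, 0]
r1 m[fog→φ1] = [0, 0, 0, 0]
r1 m[fog→φ3] = [0, 0, 0, 0]
r1 m[slip→φ0] = [0, 0, 0, 0]
r1 m[slip→φ1] = [0, 0, 0, 0]
r1 m[slip→φ4] = [0, 0, 0, 0]
r2 m[φ0→wet] = [3, 4, 2, 0]
r2 m[φ0→slip] = [2, 0, 3, 4]
r2 m[φ1→fog] = [2, 1, 0, 0]
r2 m[φ1→slip] = [2, 1, 0, 3]
r2 m[φ2→wet] = [1, 2, 0, 2]
r2 m[φ2→sun] = [1, 3, 0, 2]
r2 m[φ3→ice] = [3, 0, 4, 5]
r2 m[φ3→fog] = [0, 2, 3, 0]
r2 m[φ4→sun] = [1, 1, 4, 5]
r2 m[φ4→slip] = [3, 1, 8, 1]
r2 m[wet→φ0] = [1, 2, 0, 2]
r2 m[wet→φ2] = [3, 4, 2, 0]
r2 m[ice→φ3] = [0, 0, 0, 0]
r2 m[sun→φ2] = [1, 1, 4, 5]
r2 m[sun→φ4] = [1, 3, 0, 2]
r2 m[fog→φ1] = [0, 2, 3, 0]
r2 m[fog→φ3] = [2, 1, 0, 0]
r2 m[slip→φ0] = [5, 2, 8, 4]
r2 m[slip→φ1] = [5, 1, 11, 5]
r2 m[slip→φ4] = [4, 1, 3, 7]
r3 m[φ0→wet] = [5, 10, 7, 2]
r3 m[φ0→slip] = [2, 2, 3, 5]
r3 m[φ1→fog] = [9, 2, 5, 2]
r3 m[φ1→slip] = [3, 1, 0, 4]
r3 m[φ2→wet] = [2, 4, 4, 3]
r3 m[φ2→sun] = [2, 5, 2, 4]
r3 m[φ3→ice] = [3, 0, 4, 5]
r3 m[φ3→fog] = [0, 2, 3, 0]
r3 m[φ4→sun] = [8, 2, 6, 9]
r3 m[φ4→slip] = [4, 4, 9, 2]
r3 m[wet→φ0] = [1, 2, 0, 2]
r3 m[wet→φ2] = [3, 4, 2, 0]
r3 m[ice→φ3] = [0, 0, 0, 0]
r3 m[sun→φ2] = [1, 1, 4, 5]
r3 m[sun→φ4] = [1, 3, 0, 2]
r3 m[fog→φ1] = [0, 2, 3, 0]
r3 m[fog→φ3] = [2, 1, 0, 0]
r3 m[slip→φ0] = [5, 2, 8, 4]
r3 m[slip→φ1] = [5, 1, 11, 5]
r3 m[slip→φ4] = [4, 1, 3, 7]
no fixed point within 3 rounds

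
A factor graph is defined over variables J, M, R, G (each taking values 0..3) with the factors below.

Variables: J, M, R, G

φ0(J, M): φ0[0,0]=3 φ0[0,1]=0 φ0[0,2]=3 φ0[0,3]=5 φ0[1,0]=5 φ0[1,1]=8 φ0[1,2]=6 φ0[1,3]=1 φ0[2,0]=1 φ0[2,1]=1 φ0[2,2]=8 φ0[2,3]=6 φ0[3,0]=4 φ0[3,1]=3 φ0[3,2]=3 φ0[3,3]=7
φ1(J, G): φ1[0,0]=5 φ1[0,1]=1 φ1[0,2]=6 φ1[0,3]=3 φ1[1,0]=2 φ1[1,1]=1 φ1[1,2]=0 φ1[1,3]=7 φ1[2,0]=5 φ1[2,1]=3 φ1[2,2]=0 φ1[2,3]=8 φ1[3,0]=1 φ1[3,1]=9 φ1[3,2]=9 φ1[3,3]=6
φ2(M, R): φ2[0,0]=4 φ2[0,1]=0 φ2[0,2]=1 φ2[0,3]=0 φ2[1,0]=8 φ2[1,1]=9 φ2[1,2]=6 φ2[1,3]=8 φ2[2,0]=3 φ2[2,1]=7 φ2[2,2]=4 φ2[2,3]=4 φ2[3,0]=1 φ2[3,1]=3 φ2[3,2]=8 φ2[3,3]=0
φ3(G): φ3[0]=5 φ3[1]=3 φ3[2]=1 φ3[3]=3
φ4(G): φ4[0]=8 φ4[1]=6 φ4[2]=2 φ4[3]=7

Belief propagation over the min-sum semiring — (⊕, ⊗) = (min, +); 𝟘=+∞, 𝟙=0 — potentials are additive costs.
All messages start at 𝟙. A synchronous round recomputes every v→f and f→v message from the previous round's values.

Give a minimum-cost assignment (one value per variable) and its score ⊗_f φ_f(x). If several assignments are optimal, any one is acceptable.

assignment: (J=1, M=3, R=3, G=2); score = 4

init: all messages = 𝟙 over 4 values
r1 m[φ0→J] = [0, 1, 1, 3]
r1 m[φ0→M] = [1, 0, 3, 1]
r1 m[φ1→J] = [1, 0, 0, 1]
r1 m[φ1→G] = [1, 1, 0, 3]
r1 m[φ2→M] = [0, 6, 3, 0]
r1 m[φ2→R] = [1, 0, 1, 0]
r1 m[φ3→G] = [5, 3, 1, 3]
r1 m[φ4→G] = [8, 6, 2, 7]
r1 m[J→φ0] = [0, 0, 0, 0]
r1 m[J→φ1] = [0, 0, 0, 0]
r1 m[M→φ0] = [0, 0, 0, 0]
r1 m[M→φ2] = [0, 0, 0, 0]
r1 m[R→φ2] = [0, 0, 0, 0]
r1 m[G→φ1] = [0, 0, 0, 0]
r1 m[G→φ3] = [0, 0, 0, 0]
r1 m[G→φ4] = [0, 0, 0, 0]
r2 m[φ0→J] = [0, 1, 1, 3]
r2 m[φ0→M] = [1, 0, 3, 1]
r2 m[φ1→J] = [1, 0, 0, 1]
r2 m[φ1→G] = [1, 1, 0, 3]
r2 m[φ2→M] = [0, 6, 3, 0]
r2 m[φ2→R] = [1, 0, 1, 0]
r2 m[φ3→G] = [5, 3, 1, 3]
r2 m[φ4→G] = [8, 6, 2, 7]
r2 m[J→φ0] = [1, 0, 0, 1]
r2 m[J→φ1] = [0, 1, 1, 3]
r2 m[M→φ0] = [0, 6, 3, 0]
r2 m[M→φ2] = [1, 0, 3, 1]
r2 m[R→φ2] = [0, 0, 0, 0]
r2 m[G→φ1] = [13, 9, 3, 10]
r2 m[G→φ3] = [9, 7, 2, 10]
r2 m[G→φ4] = [6, 4, 1, 6]
r3 m[φ0→J] = [3, 1, 1, 4]
r3 m[φ0→M] = [1, 1, 4, 1]
r3 m[φ1→J] = [9, 3, 3, 12]
r3 m[φ1→G] = [3, 1, 1, 3]
r3 m[φ2→M] = [0, 6, 3, 0]
r3 m[φ2→R] = [2, 1, 2, 1]
r3 m[φ3→G] = [5, 3, 1, 3]
r3 m[φ4→G] = [8, 6, 2, 7]
r3 m[J→φ0] = [1, 0, 0, 1]
r3 m[J→φ1] = [0, 1, 1, 3]
r3 m[M→φ0] = [0, 6, 3, 0]
r3 m[M→φ2] = [1, 0, 3, 1]
r3 m[R→φ2] = [0, 0, 0, 0]
r3 m[G→φ1] = [13, 9, 3, 10]
r3 m[G→φ3] = [9, 7, 2, 10]
r3 m[G→φ4] = [6, 4, 1, 6]
r4 m[φ0→J] = [3, 1, 1, 4]
r4 m[φ0→M] = [1, 1, 4, 1]
r4 m[φ1→J] = [9, 3, 3, 12]
r4 m[φ1→G] = [3, 1, 1, 3]
r4 m[φ2→M] = [0, 6, 3, 0]
r4 m[φ2→R] = [2, 1, 2, 1]
r4 m[φ3→G] = [5, 3, 1, 3]
r4 m[φ4→G] = [8, 6, 2, 7]
r4 m[J→φ0] = [9, 3, 3, 12]
r4 m[J→φ1] = [3, 1, 1, 4]
r4 m[M→φ0] = [0, 6, 3, 0]
r4 m[M→φ2] = [1, 1, 4, 1]
r4 m[R→φ2] = [0, 0, 0, 0]
r4 m[G→φ1] = [13, 9, 3, 10]
r4 m[G→φ3] = [11, 7, 3, 10]
r4 m[G→φ4] = [8, 4, 2, 6]
r5 m[φ0→J] = [3, 1, 1, 4]
r5 m[φ0→M] = [4, 4, 9, 4]
r5 m[φ1→J] = [9, 3, 3, 12]
r5 m[φ1→G] = [3, 2, 1, 6]
r5 m[φ2→M] = [0, 6, 3, 0]
r5 m[φ2→R] = [2, 1, 2, 1]
r5 m[φ3→G] = [5, 3, 1, 3]
r5 m[φ4→G] = [8, 6, 2, 7]
r5 m[J→φ0] = [9, 3, 3, 12]
r5 m[J→φ1] = [3, 1, 1, 4]
r5 m[M→φ0] = [0, 6, 3, 0]
r5 m[M→φ2] = [1, 1, 4, 1]
r5 m[R→φ2] = [0, 0, 0, 0]
r5 m[G→φ1] = [13, 9, 3, 10]
r5 m[G→φ3] = [11, 7, 3, 10]
r5 m[G→φ4] = [8, 4, 2, 6]
r6 m[φ0→J] = [3, 1, 1, 4]
r6 m[φ0→M] = [4, 4, 9, 4]
r6 m[φ1→J] = [9, 3, 3, 12]
r6 m[φ1→G] = [3, 2, 1, 6]
r6 m[φ2→M] = [0, 6, 3, 0]
r6 m[φ2→R] = [2, 1, 2, 1]
r6 m[φ3→G] = [5, 3, 1, 3]
r6 m[φ4→G] = [8, 6, 2, 7]
r6 m[J→φ0] = [9, 3, 3, 12]
r6 m[J→φ1] = [3, 1, 1, 4]
r6 m[M→φ0] = [0, 6, 3, 0]
r6 m[M→φ2] = [4, 4, 9, 4]
r6 m[R→φ2] = [0, 0, 0, 0]
r6 m[G→φ1] = [13, 9, 3, 10]
r6 m[G→φ3] = [11, 8, 3, 13]
r6 m[G→φ4] = [8, 5, 2, 9]
r7 m[φ0→J] = [3, 1, 1, 4]
r7 m[φ0→M] = [4, 4, 9, 4]
r7 m[φ1→J] = [9, 3, 3, 12]
r7 m[φ1→G] = [3, 2, 1, 6]
r7 m[φ2→M] = [0, 6, 3, 0]
r7 m[φ2→R] = [5, 4, 5, 4]
r7 m[φ3→G] = [5, 3, 1, 3]
r7 m[φ4→G] = [8, 6, 2, 7]
r7 m[J→φ0] = [9, 3, 3, 12]
r7 m[J→φ1] = [3, 1, 1, 4]
r7 m[M→φ0] = [0, 6, 3, 0]
r7 m[M→φ2] = [4, 4, 9, 4]
r7 m[R→φ2] = [0, 0, 0, 0]
r7 m[G→φ1] = [13, 9, 3, 10]
r7 m[G→φ3] = [11, 8, 3, 13]
r7 m[G→φ4] = [8, 5, 2, 9]
r8 m[φ0→J] = [3, 1, 1, 4]
r8 m[φ0→M] = [4, 4, 9, 4]
r8 m[φ1→J] = [9, 3, 3, 12]
r8 m[φ1→G] = [3, 2, 1, 6]
r8 m[φ2→M] = [0, 6, 3, 0]
r8 m[φ2→R] = [5, 4, 5, 4]
r8 m[φ3→G] = [5, 3, 1, 3]
r8 m[φ4→G] = [8, 6, 2, 7]
r8 m[J→φ0] = [9, 3, 3, 12]
r8 m[J→φ1] = [3, 1, 1, 4]
r8 m[M→φ0] = [0, 6, 3, 0]
r8 m[M→φ2] = [4, 4, 9, 4]
r8 m[R→φ2] = [0, 0, 0, 0]
r8 m[G→φ1] = [13, 9, 3, 10]
r8 m[G→φ3] = [11, 8, 3, 13]
r8 m[G→φ4] = [8, 5, 2, 9]
fixed point reached at round 8
traceback from J: (J=1, M=3, R=3, G=2), score=4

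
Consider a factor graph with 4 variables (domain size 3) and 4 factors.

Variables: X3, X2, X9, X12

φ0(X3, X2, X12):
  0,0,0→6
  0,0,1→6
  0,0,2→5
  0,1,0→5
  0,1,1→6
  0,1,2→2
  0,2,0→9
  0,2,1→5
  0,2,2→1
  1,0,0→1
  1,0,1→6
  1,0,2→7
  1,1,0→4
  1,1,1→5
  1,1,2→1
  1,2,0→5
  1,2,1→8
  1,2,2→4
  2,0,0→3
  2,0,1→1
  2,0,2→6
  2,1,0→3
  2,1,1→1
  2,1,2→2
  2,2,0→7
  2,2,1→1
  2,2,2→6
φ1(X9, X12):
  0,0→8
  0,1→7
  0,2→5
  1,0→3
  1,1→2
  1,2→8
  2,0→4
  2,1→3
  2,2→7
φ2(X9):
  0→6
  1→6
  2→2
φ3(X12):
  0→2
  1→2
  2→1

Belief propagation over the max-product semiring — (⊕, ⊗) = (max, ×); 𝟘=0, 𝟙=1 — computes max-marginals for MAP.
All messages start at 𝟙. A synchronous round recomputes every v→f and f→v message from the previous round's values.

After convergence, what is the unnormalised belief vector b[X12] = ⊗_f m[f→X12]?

b[X12] = [864, 672, 336]

init: all messages = 𝟙 over 3 values
r1 m[φ0→X3] = [9, 8, 7]
r1 m[φ0→X2] = [7, 6, 9]
r1 m[φ0→X12] = [9, 8, 7]
r1 m[φ1→X9] = [8, 8, 7]
r1 m[φ1→X12] = [8, 7, 8]
r1 m[φ2→X9] = [6, 6, 2]
r1 m[φ3→X12] = [2, 2, 1]
r1 m[X3→φ0] = [1, 1, 1]
r1 m[X2→φ0] = [1, 1, 1]
r1 m[X9→φ1] = [1, 1, 1]
r1 m[X9→φ2] = [1, 1, 1]
r1 m[X12→φ0] = [1, 1, 1]
r1 m[X12→φ1] = [1, 1, 1]
r1 m[X12→φ3] = [1, 1, 1]
r2 m[φ0→X3] = [9, 8, 7]
r2 m[φ0→X2] = [7, 6, 9]
r2 m[φ0→X12] = [9, 8, 7]
r2 m[φ1→X9] = [8, 8, 7]
r2 m[φ1→X12] = [8, 7, 8]
r2 m[φ2→X9] = [6, 6, 2]
r2 m[φ3→X12] = [2, 2, 1]
r2 m[X3→φ0] = [1, 1, 1]
r2 m[X2→φ0] = [1, 1, 1]
r2 m[X9→φ1] = [6, 6, 2]
r2 m[X9→φ2] = [8, 8, 7]
r2 m[X12→φ0] = [16, 14, 8]
r2 m[X12→φ1] = [18, 16, 7]
r2 m[X12→φ3] = [72, 56, 56]
r3 m[φ0→X3] = [144, 112, 112]
r3 m[φ0→X2] = [96, 84, 144]
r3 m[φ0→X12] = [9, 8, 7]
r3 m[φ1→X9] = [144, 56, 72]
r3 m[φ1→X12] = [48, 42, 48]
r3 m[φ2→X9] = [6, 6, 2]
r3 m[φ3→X12] = [2, 2, 1]
r3 m[X3→φ0] = [1, 1, 1]
r3 m[X2→φ0] = [1, 1, 1]
r3 m[X9→φ1] = [6, 6, 2]
r3 m[X9→φ2] = [8, 8, 7]
r3 m[X12→φ0] = [16, 14, 8]
r3 m[X12→φ1] = [18, 16, 7]
r3 m[X12→φ3] = [72, 56, 56]
r4 m[φ0→X3] = [144, 112, 112]
r4 m[φ0→X2] = [96, 84, 144]
r4 m[φ0→X12] = [9, 8, 7]
r4 m[φ1→X9] = [144, 56, 72]
r4 m[φ1→X12] = [48, 42, 48]
r4 m[φ2→X9] = [6, 6, 2]
r4 m[φ3→X12] = [2, 2, 1]
r4 m[X3→φ0] = [1, 1, 1]
r4 m[X2→φ0] = [1, 1, 1]
r4 m[X9→φ1] = [6, 6, 2]
r4 m[X9→φ2] = [144, 56, 72]
r4 m[X12→φ0] = [96, 84, 48]
r4 m[X12→φ1] = [18, 16, 7]
r4 m[X12→φ3] = [432, 336, 336]
r5 m[φ0→X3] = [864, 672, 672]
r5 m[φ0→X2] = [576, 504, 864]
r5 m[φ0→X12] = [9, 8, 7]
r5 m[φ1→X9] = [144, 56, 72]
r5 m[φ1→X12] = [48, 42, 48]
r5 m[φ2→X9] = [6, 6, 2]
r5 m[φ3→X12] = [2, 2, 1]
r5 m[X3→φ0] = [1, 1, 1]
r5 m[X2→φ0] = [1, 1, 1]
r5 m[X9→φ1] = [6, 6, 2]
r5 m[X9→φ2] = [144, 56, 72]
r5 m[X12→φ0] = [96, 84, 48]
r5 m[X12→φ1] = [18, 16, 7]
r5 m[X12→φ3] = [432, 336, 336]
r6 m[φ0→X3] = [864, 672, 672]
r6 m[φ0→X2] = [576, 504, 864]
r6 m[φ0→X12] = [9, 8, 7]
r6 m[φ1→X9] = [144, 56, 72]
r6 m[φ1→X12] = [48, 42, 48]
r6 m[φ2→X9] = [6, 6, 2]
r6 m[φ3→X12] = [2, 2, 1]
r6 m[X3→φ0] = [1, 1, 1]
r6 m[X2→φ0] = [1, 1, 1]
r6 m[X9→φ1] = [6, 6, 2]
r6 m[X9→φ2] = [144, 56, 72]
r6 m[X12→φ0] = [96, 84, 48]
r6 m[X12→φ1] = [18, 16, 7]
r6 m[X12→φ3] = [432, 336, 336]
fixed point reached at round 6
b[X12] = ⊗ incoming = [864, 672, 336]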